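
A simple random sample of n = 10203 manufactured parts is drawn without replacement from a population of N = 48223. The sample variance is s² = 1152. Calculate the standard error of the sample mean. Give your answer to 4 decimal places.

0.2984

Under SRS without replacement, Var(ȳ) = (1 − f)·s²/n with f = n/N = 10203/48223 = 0.21157954.
Var(ȳ) = (1 − 0.21157954)·1152/10203 = 0.78842046·0.11290797 = 0.089018953.
SE(ȳ) = √(0.089018953) = 0.2984.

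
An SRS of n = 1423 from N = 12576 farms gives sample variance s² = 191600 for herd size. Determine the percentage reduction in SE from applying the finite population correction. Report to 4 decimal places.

5.8274

f = n/N = 1423/12576 = 0.11315204.
SE_no-fpc = √(s²/n) = 11.603668; SE_fpc = √((1−f)s²/n) = 10.927477.
Ratio = √(1−f) = 0.94172606. Reduction = 100·(1 − 0.94172606) = 5.8274%.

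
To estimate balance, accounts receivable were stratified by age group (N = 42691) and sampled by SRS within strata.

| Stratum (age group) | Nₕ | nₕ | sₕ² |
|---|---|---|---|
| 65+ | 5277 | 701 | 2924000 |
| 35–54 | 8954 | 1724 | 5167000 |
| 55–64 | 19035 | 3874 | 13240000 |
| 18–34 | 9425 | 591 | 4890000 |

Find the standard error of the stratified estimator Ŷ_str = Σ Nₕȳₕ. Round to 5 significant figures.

Var(Ŷ_str) = Σₕ Nₕ²(1 − fₕ)sₕ²/nₕ.
65+: 5277²·(1 − 701/5277)·2924000/701 = 1.0072388 × 10^11.
35–54: 8954²·(1 − 1724/8954)·5167000/1724 = 1.9402451 × 10^11.
55–64: 19035²·(1 − 3874/19035)·13240000/3874 = 9.8630015 × 10^11.
18–34: 9425²·(1 − 591/9425)·4890000/591 = 6.8890626 × 10^11.
Sum = 1.9699548 × 10^12.
SE = √(1.9699548 × 10^12) = 1.4036 × 10^6.

1.4036 × 10^6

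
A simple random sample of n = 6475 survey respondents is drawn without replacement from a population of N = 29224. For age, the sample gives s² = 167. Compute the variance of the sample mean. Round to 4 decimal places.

0.0201

Under SRS without replacement, Var(ȳ) = (1 − f)·s²/n with f = n/N = 6475/29224 = 0.22156447.
Var(ȳ) = (1 − 0.22156447)·167/6475 = 0.77843553·0.025791506 = 0.020077025.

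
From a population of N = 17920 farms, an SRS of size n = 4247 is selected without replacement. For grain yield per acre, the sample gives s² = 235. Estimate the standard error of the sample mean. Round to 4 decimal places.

0.2055

Under SRS without replacement, Var(ȳ) = (1 − f)·s²/n with f = n/N = 4247/17920 = 0.23699777.
Var(ȳ) = (1 − 0.23699777)·235/4247 = 0.76300223·0.055333176 = 0.042219337.
SE(ȳ) = √(0.042219337) = 0.2055.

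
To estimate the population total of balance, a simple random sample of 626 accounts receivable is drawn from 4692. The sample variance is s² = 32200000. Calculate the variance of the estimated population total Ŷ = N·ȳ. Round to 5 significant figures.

9.8131 × 10^11

Var(Ŷ) = N²·Var(ȳ) = N²·(1 − n/N)·s²/n.
f = 626/4692 = 0.13341858; Var(ȳ) = 0.86658142·32200000/626 = 44574.955.
Var(Ŷ) = 4692² · 44574.955 = 9.8131157 × 10^11.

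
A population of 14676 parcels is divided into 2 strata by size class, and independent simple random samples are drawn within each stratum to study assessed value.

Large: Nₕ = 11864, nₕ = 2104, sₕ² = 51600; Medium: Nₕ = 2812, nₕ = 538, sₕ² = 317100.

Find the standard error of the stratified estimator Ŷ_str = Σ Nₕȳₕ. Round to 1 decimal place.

Var(Ŷ_str) = Σₕ Nₕ²(1 − fₕ)sₕ²/nₕ.
Large: 11864²·(1 − 2104/11864)·51600/2104 = 2.8397815 × 10^9.
Medium: 2812²·(1 − 538/2812)·317100/538 = 3.7689445 × 10^9.
Sum = 6.608726 × 10^9.
SE = √(6.608726 × 10^9) = 81294.1.

81294.1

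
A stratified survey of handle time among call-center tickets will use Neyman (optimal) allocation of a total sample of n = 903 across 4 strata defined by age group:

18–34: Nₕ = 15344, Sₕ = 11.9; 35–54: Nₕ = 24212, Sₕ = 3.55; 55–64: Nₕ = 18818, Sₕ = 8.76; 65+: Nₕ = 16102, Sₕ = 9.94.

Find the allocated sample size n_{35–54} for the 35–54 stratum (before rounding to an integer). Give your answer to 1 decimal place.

Neyman allocation: nₕ = n·NₕSₕ / Σⱼ NⱼSⱼ.
Σ NⱼSⱼ = 15344·11.9 + 24212·3.55 + 18818·8.76 + 16102·9.94 = 593445.76.
n_{35–54} = 903·24212·3.55 / 593445.76 = 130.8.

130.8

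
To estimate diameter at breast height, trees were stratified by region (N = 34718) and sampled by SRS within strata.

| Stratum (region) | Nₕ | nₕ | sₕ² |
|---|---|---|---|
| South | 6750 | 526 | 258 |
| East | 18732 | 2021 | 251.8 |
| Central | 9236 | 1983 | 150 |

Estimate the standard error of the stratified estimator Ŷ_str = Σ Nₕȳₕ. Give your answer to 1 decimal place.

8042.1

Var(Ŷ_str) = Σₕ Nₕ²(1 − fₕ)sₕ²/nₕ.
South: 6750²·(1 − 526/6750)·258/526 = 2.0606646 × 10^7.
East: 18732²·(1 − 2021/18732)·251.8/2021 = 3.9001023 × 10^7.
Central: 9236²·(1 − 1983/9236)·150/1983 = 5.0672245 × 10^6.
Sum = 6.4674894 × 10^7.
SE = √(6.4674894 × 10^7) = 8042.1.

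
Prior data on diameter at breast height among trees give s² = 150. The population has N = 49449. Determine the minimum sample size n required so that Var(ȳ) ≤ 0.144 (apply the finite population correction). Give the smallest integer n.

1021

Without fpc, n₀ = s²/D = 150/0.144 = 1041.6667.
With fpc, (1 − n/N)·s²/n ≤ D requires n ≥ n₀/(1 + n₀/N) = 1041.6667/(1 + 1041.6667/49449) = 1020.1762.
Rounding up, n = 1021.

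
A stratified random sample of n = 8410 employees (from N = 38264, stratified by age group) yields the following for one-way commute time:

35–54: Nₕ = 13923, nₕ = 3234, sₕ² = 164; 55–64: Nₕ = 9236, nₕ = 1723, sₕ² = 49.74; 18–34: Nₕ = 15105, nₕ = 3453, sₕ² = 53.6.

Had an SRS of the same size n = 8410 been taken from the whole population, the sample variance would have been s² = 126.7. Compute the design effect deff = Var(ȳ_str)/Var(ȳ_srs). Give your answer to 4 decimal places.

Var(ȳ_str) = Σ Wₕ²(1−fₕ)sₕ²/nₕ with Wₕ = Nₕ/38264:
  35–54: (13923/38264)²·(1−3234/13923)·164/3234 = 0.0051545766
  55–64: (9236/38264)²·(1−1723/9236)·49.74/1723 = 0.0013681606
  18–34: (15105/38264)²·(1−3453/15105)·53.6/3453 = 0.0018659873
  → Var(ȳ_str) = 0.0083887245.
Var(ȳ_srs) = (1 − 8410/38264)·126.7/8410 = 0.011754192.
deff = 0.0083887245 / 0.011754192 = 0.7137.

0.7137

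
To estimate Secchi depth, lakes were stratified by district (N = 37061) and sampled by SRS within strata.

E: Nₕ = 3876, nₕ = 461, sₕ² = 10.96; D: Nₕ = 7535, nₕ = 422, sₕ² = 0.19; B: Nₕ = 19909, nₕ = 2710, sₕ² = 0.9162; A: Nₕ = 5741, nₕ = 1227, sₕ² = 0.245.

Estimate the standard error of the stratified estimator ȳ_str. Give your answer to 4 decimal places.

Var(ȳ_str) = Σₕ Wₕ²(1 − fₕ)sₕ²/nₕ with Wₕ = Nₕ/N, N = 37061.
E: Wₕ = 0.10458433; term = 0.10458433²·(1 − 0.11893705)·10.96/461 = 2.2911306 × 10^-4.
D: Wₕ = 0.20331346; term = 0.20331346²·(1 − 0.05600531)·0.19/422 = 1.7568834 × 10^-5.
B: Wₕ = 0.53719543; term = 0.53719543²·(1 − 0.13611934)·0.9162/2710 = 8.4282881 × 10^-5.
A: Wₕ = 0.15490678; term = 0.15490678²·(1 − 0.21372583)·0.245/1227 = 3.7673534 × 10^-6.
Sum = 3.3473213 × 10^-4.
SE = √(3.3473213 × 10^-4) = 0.0183.

0.0183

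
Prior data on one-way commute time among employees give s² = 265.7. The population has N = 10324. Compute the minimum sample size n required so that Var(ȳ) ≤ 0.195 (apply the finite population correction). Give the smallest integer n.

1204

Without fpc, n₀ = s²/D = 265.7/0.195 = 1362.5641.
With fpc, (1 − n/N)·s²/n ≤ D requires n ≥ n₀/(1 + n₀/N) = 1362.5641/(1 + 1362.5641/10324) = 1203.6995.
Rounding up, n = 1204.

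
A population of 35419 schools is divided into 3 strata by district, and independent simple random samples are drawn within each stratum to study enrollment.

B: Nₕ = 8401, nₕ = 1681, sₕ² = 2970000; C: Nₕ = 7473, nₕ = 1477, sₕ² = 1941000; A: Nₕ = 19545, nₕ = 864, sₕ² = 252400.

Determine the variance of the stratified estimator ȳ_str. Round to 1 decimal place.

211.5

Var(ȳ_str) = Σₕ Wₕ²(1 − fₕ)sₕ²/nₕ with Wₕ = Nₕ/N, N = 35419.
B: Wₕ = 0.23718908; term = 0.23718908²·(1 − 0.20009523)·2970000/1681 = 79.50902.
C: Wₕ = 0.21098845; term = 0.21098845²·(1 − 0.19764485)·1941000/1477 = 46.938484.
A: Wₕ = 0.55182247; term = 0.55182247²·(1 − 0.04420568)·252400/864 = 85.023467.
Sum = 211.47097.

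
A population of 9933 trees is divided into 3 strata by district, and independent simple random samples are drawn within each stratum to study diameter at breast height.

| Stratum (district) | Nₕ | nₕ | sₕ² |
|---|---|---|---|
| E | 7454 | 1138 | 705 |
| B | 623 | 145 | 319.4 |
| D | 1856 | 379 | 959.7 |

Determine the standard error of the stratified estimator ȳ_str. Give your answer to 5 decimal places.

Var(ȳ_str) = Σₕ Wₕ²(1 − fₕ)sₕ²/nₕ with Wₕ = Nₕ/N, N = 9933.
E: Wₕ = 0.75042787; term = 0.75042787²·(1 − 0.15266971)·705/1138 = 0.29560889.
B: Wₕ = 0.06272023; term = 0.06272023²·(1 − 0.23274478)·319.4/145 = 0.0066484741.
D: Wₕ = 0.18685191; term = 0.18685191²·(1 − 0.20420259)·959.7/379 = 0.070354824.
Sum = 0.37261219.
SE = √(0.37261219) = 0.61042.

0.61042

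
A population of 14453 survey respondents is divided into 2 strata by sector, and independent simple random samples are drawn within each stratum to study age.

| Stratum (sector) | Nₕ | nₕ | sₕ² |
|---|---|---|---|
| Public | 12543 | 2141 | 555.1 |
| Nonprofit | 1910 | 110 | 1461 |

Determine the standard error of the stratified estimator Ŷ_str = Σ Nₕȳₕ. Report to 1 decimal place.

8915.8

Var(Ŷ_str) = Σₕ Nₕ²(1 − fₕ)sₕ²/nₕ.
Public: 12543²·(1 − 2141/12543)·555.1/2141 = 3.3827728 × 10^7.
Nonprofit: 1910²·(1 − 110/1910)·1461/110 = 4.5662891 × 10^7.
Sum = 7.9490619 × 10^7.
SE = √(7.9490619 × 10^7) = 8915.8.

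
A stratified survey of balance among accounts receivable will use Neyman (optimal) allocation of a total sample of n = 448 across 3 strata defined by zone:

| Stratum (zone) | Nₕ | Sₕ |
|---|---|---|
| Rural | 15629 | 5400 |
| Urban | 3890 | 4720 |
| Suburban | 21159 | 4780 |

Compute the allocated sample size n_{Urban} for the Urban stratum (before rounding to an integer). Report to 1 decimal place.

40.3

Neyman allocation: nₕ = n·NₕSₕ / Σⱼ NⱼSⱼ.
Σ NⱼSⱼ = 15629·5400 + 3890·4720 + 21159·4780 = 2.0389742 × 10^8.
n_{Urban} = 448·3890·4720 / (2.0389742 × 10^8) = 40.3.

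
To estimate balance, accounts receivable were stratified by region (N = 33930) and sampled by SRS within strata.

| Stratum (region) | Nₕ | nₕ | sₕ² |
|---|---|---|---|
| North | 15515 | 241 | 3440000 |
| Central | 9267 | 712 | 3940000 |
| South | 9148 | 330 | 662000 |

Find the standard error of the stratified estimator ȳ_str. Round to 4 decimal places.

Var(ȳ_str) = Σₕ Wₕ²(1 − fₕ)sₕ²/nₕ with Wₕ = Nₕ/N, N = 33930.
North: Wₕ = 0.45726496; term = 0.45726496²·(1 − 0.01553335)·3440000/241 = 2938.179.
Central: Wₕ = 0.27312113; term = 0.27312113²·(1 − 0.07683177)·3940000/712 = 381.07257.
South: Wₕ = 0.26961391; term = 0.26961391²·(1 − 0.03607346)·662000/330 = 140.56351.
Sum = 3459.8151.
SE = √(3459.8151) = 58.8202.

58.8202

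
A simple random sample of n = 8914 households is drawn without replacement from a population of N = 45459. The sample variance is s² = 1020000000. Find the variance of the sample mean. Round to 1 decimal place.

Under SRS without replacement, Var(ȳ) = (1 − f)·s²/n with f = n/N = 8914/45459 = 0.19608878.
Var(ȳ) = (1 − 0.19608878)·1020000000/8914 = 0.80391122·114426.74 = 91988.943.

91988.9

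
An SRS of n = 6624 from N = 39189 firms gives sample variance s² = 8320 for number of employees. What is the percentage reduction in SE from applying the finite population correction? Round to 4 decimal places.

8.8423

f = n/N = 6624/39189 = 0.16902702.
SE_no-fpc = √(s²/n) = 1.1207313; SE_fpc = √((1−f)s²/n) = 1.0216331.
Ratio = √(1−f) = 0.91157719. Reduction = 100·(1 − 0.91157719) = 8.8423%.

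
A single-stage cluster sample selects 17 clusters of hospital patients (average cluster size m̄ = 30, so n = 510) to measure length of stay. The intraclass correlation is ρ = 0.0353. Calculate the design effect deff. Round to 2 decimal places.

2.02

deff = 1 + (30 − 1)·0.0353 = 1 + 1.0237 = 2.0237.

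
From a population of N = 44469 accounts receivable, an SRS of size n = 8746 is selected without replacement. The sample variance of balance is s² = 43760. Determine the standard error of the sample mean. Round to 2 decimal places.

Under SRS without replacement, Var(ȳ) = (1 − f)·s²/n with f = n/N = 8746/44469 = 0.19667634.
Var(ȳ) = (1 − 0.19667634)·43760/8746 = 0.80332366·5.0034301 = 4.0193738.
SE(ȳ) = √(4.0193738) = 2.00.

2.00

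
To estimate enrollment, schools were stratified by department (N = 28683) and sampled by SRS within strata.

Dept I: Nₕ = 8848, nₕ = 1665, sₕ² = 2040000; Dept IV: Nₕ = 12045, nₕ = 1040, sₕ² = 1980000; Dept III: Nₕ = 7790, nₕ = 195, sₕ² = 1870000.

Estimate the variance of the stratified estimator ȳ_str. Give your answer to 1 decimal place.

1091.0

Var(ȳ_str) = Σₕ Wₕ²(1 − fₕ)sₕ²/nₕ with Wₕ = Nₕ/N, N = 28683.
Dept I: Wₕ = 0.30847540; term = 0.30847540²·(1 − 0.18817812)·2040000/1665 = 94.649378.
Dept IV: Wₕ = 0.41993515; term = 0.41993515²·(1 − 0.08634288)·1980000/1040 = 306.74646.
Dept III: Wₕ = 0.27158944; term = 0.27158944²·(1 − 0.02503209)·1870000/195 = 689.64102.
Sum = 1091.0369.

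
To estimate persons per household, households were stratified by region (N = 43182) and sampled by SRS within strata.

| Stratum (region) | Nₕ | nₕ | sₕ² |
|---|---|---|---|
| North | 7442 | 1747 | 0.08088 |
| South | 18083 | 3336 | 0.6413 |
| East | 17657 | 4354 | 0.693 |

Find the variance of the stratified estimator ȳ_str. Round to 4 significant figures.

4.859 × 10^-5

Var(ȳ_str) = Σₕ Wₕ²(1 − fₕ)sₕ²/nₕ with Wₕ = Nₕ/N, N = 43182.
North: Wₕ = 0.17234033; term = 0.17234033²·(1 − 0.23474872)·0.08088/1747 = 1.0522674 × 10^-6.
South: Wₕ = 0.41876245; term = 0.41876245²·(1 − 0.18448266)·0.6413/3336 = 2.7491843 × 10^-5.
East: Wₕ = 0.40889723; term = 0.40889723²·(1 − 0.24658776)·0.693/4354 = 2.0049605 × 10^-5.
Sum = 4.8593715 × 10^-5.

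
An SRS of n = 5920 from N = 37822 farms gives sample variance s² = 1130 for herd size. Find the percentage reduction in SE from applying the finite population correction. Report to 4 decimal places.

8.1590

f = n/N = 5920/37822 = 0.15652266.
SE_no-fpc = √(s²/n) = 0.4368963; SE_fpc = √((1−f)s²/n) = 0.40125003.
Ratio = √(1−f) = 0.91841022. Reduction = 100·(1 − 0.91841022) = 8.1590%.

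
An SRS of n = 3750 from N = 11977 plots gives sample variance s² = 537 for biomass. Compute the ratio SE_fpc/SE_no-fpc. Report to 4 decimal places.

f = n/N = 3750/11977 = 0.31310011.
SE_no-fpc = √(s²/n) = 0.37841776; SE_fpc = √((1−f)s²/n) = 0.31363046.
Ratio = √(1−f) = 0.82879424.

0.8288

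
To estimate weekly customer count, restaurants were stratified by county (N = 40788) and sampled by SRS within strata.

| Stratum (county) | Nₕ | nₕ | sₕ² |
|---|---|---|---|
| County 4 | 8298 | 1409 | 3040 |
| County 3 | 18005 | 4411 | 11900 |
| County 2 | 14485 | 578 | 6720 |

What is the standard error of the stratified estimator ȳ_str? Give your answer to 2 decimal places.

Var(ȳ_str) = Σₕ Wₕ²(1 − fₕ)sₕ²/nₕ with Wₕ = Nₕ/N, N = 40788.
County 4: Wₕ = 0.20344219; term = 0.20344219²·(1 − 0.16979995)·3040/1409 = 0.074135699.
County 3: Wₕ = 0.44142885; term = 0.44142885²·(1 − 0.24498750)·11900/4411 = 0.396904.
County 2: Wₕ = 0.35512896; term = 0.35512896²·(1 − 0.03990335)·6720/578 = 1.4077598.
Sum = 1.8787995.
SE = √(1.8787995) = 1.37.

1.37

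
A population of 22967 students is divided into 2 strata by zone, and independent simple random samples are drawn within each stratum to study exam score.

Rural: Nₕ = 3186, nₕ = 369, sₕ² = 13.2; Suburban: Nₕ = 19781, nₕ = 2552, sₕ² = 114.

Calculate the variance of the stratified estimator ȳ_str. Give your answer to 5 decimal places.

Var(ȳ_str) = Σₕ Wₕ²(1 − fₕ)sₕ²/nₕ with Wₕ = Nₕ/N, N = 22967.
Rural: Wₕ = 0.13872077; term = 0.13872077²·(1 − 0.11581921)·13.2/369 = 6.0865563 × 10^-4.
Suburban: Wₕ = 0.86127923; term = 0.86127923²·(1 − 0.12901269)·114/2552 = 0.028861836.
Sum = 0.029470492.

0.02947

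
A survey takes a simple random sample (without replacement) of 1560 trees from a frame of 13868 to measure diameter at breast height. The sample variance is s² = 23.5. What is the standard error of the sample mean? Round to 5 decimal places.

Under SRS without replacement, Var(ȳ) = (1 − f)·s²/n with f = n/N = 1560/13868 = 0.11248918.
Var(ȳ) = (1 − 0.11248918)·23.5/1560 = 0.88751082·0.015064103 = 0.013369554.
SE(ȳ) = √(0.013369554) = 0.11563.

0.11563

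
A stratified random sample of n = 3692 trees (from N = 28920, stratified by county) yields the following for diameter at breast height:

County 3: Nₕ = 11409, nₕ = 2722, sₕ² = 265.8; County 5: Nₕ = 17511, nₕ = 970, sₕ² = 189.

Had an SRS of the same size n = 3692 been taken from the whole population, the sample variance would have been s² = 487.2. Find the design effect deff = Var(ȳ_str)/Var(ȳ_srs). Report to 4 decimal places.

Var(ȳ_str) = Σ Wₕ²(1−fₕ)sₕ²/nₕ with Wₕ = Nₕ/28920:
  County 3: (11409/28920)²·(1−2722/11409)·265.8/2722 = 0.011571447
  County 5: (17511/28920)²·(1−970/17511)·189/970 = 0.067478622
  → Var(ȳ_str) = 0.079050069.
Var(ȳ_srs) = (1 − 3692/28920)·487.2/3692 = 0.11511452.
deff = 0.079050069 / 0.11511452 = 0.6867.

0.6867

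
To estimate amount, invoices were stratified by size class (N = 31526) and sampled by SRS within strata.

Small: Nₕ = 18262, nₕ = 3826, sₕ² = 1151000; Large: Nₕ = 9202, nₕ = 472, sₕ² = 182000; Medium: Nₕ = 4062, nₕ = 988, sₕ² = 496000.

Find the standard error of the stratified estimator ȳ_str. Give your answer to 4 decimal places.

10.8292

Var(ȳ_str) = Σₕ Wₕ²(1 − fₕ)sₕ²/nₕ with Wₕ = Nₕ/N, N = 31526.
Small: Wₕ = 0.57926791; term = 0.57926791²·(1 − 0.20950608)·1151000/3826 = 79.797232.
Large: Wₕ = 0.29188606; term = 0.29188606²·(1 − 0.05129320)·182000/472 = 31.166506.
Medium: Wₕ = 0.12884603; term = 0.12884603²·(1 − 0.24322994)·496000/988 = 6.3071153.
Sum = 117.27085.
SE = √(117.27085) = 10.8292.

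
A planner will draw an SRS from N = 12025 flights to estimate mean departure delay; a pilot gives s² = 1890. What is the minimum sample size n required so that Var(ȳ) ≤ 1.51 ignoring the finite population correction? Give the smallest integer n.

Without fpc, n₀ = s²/D = 1890/1.51 = 1251.6556.
Rounding up, n = 1252.

1252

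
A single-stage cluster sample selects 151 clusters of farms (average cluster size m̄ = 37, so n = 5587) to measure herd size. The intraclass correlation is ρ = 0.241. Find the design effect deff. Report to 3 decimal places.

9.676

deff = 1 + (37 − 1)·0.241 = 1 + 8.676 = 9.676.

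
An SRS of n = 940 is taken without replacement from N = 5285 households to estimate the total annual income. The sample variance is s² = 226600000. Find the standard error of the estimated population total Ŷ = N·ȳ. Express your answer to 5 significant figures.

Var(Ŷ) = N²·Var(ȳ) = N²·(1 − n/N)·s²/n.
f = 940/5285 = 0.17786187; Var(ȳ) = 0.82213813·226600000/940 = 198187.77.
Var(Ŷ) = 5285² · 198187.77 = 5.5356272 × 10^12.
SE(Ŷ) = √(5.5356272 × 10^12) = 2.3528 × 10^6.

2.3528 × 10^6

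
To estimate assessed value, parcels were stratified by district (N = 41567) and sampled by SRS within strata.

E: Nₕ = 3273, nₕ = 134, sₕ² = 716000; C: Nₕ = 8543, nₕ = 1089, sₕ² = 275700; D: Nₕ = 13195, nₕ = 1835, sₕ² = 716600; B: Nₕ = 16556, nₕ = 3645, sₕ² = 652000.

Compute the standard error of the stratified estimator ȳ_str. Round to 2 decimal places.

Var(ȳ_str) = Σₕ Wₕ²(1 − fₕ)sₕ²/nₕ with Wₕ = Nₕ/N, N = 41567.
E: Wₕ = 0.07874035; term = 0.07874035²·(1 − 0.04094103)·716000/134 = 31.772265.
C: Wₕ = 0.20552361; term = 0.20552361²·(1 − 0.12747278)·275700/1089 = 9.3306375.
D: Wₕ = 0.31743931; term = 0.31743931²·(1 − 0.13906783)·716600/1835 = 33.87904.
B: Wₕ = 0.39829673; term = 0.39829673²·(1 − 0.22016187)·652000/3645 = 22.129316.
Sum = 97.111259.
SE = √(97.111259) = 9.85.

9.85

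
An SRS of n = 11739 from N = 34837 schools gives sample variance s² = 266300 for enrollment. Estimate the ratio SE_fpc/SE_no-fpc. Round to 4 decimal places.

0.8143

f = n/N = 11739/34837 = 0.33696931.
SE_no-fpc = √(s²/n) = 4.7628843; SE_fpc = √((1−f)s²/n) = 3.8782593.
Ratio = √(1−f) = 0.81426696.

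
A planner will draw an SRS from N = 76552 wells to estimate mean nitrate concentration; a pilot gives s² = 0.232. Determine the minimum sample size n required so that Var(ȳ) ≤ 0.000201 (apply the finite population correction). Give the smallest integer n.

Without fpc, n₀ = s²/D = 0.232/0.000201 = 1154.2289.
With fpc, (1 − n/N)·s²/n ≤ D requires n ≥ n₀/(1 + n₀/N) = 1154.2289/(1 + 1154.2289/76552) = 1137.0843.
Rounding up, n = 1138.

1138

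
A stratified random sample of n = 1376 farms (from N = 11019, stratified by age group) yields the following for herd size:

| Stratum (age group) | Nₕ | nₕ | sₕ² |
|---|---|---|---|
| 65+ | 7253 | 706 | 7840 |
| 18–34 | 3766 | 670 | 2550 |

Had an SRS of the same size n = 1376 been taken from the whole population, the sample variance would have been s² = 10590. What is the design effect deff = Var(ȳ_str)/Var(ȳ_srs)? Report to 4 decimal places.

Var(ȳ_str) = Σ Wₕ²(1−fₕ)sₕ²/nₕ with Wₕ = Nₕ/11019:
  65+: (7253/11019)²·(1−706/7253)·7840/706 = 4.3429718
  18–34: (3766/11019)²·(1−670/3766)·2550/670 = 0.36547887
  → Var(ȳ_str) = 4.7084507.
Var(ȳ_srs) = (1 − 1376/11019)·10590/1376 = 6.7351537.
deff = 4.7084507 / 6.7351537 = 0.6991.

0.6991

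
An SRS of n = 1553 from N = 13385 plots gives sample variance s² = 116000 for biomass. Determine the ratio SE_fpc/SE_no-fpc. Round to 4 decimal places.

0.9402

f = n/N = 1553/13385 = 0.11602540.
SE_no-fpc = √(s²/n) = 8.6425772; SE_fpc = √((1−f)s²/n) = 8.1257444.
Ratio = √(1−f) = 0.94019923.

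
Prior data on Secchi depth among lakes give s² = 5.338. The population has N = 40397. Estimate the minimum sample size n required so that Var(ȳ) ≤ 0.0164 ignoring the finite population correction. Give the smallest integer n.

Without fpc, n₀ = s²/D = 5.338/0.0164 = 325.4878.
Rounding up, n = 326.

326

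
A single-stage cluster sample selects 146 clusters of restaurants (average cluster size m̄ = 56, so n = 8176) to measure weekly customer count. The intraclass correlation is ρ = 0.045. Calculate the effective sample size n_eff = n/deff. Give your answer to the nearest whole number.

2353

deff = 1 + (56 − 1)·0.045 = 1 + 2.475 = 3.475.
n_eff = 8176 / 3.475 = 2353.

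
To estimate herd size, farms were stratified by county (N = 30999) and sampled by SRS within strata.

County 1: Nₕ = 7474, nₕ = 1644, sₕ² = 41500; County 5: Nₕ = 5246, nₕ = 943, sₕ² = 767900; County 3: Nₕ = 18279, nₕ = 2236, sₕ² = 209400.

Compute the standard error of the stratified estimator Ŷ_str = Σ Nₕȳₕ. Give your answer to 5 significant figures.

216670

Var(Ŷ_str) = Σₕ Nₕ²(1 − fₕ)sₕ²/nₕ.
County 1: 7474²·(1 − 1644/7474)·41500/1644 = 1.0999373 × 10^9.
County 5: 5246²·(1 − 943/5246)·767900/943 = 1.8381993 × 10^10.
County 3: 18279²·(1 − 2236/18279)·209400/2236 = 2.7462679 × 10^10.
Sum = 4.6944609 × 10^10.
SE = √(4.6944609 × 10^10) = 216670.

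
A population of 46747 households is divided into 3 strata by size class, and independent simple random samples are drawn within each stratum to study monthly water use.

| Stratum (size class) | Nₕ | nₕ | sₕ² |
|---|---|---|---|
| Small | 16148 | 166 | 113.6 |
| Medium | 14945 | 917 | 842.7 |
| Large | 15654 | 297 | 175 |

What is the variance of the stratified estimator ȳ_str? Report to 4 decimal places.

0.2338

Var(ȳ_str) = Σₕ Wₕ²(1 − fₕ)sₕ²/nₕ with Wₕ = Nₕ/N, N = 46747.
Small: Wₕ = 0.34543393; term = 0.34543393²·(1 − 0.01027991)·113.6/166 = 0.080818841.
Medium: Wₕ = 0.31969966; term = 0.31969966²·(1 − 0.06135831)·842.7/917 = 0.088163301.
Large: Wₕ = 0.33486641; term = 0.33486641²·(1 − 0.01897279)·175/297 = 0.064819522.
Sum = 0.23380166.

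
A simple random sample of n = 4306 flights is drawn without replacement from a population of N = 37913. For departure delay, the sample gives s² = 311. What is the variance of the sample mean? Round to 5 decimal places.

Under SRS without replacement, Var(ȳ) = (1 − f)·s²/n with f = n/N = 4306/37913 = 0.11357582.
Var(ȳ) = (1 − 0.11357582)·311/4306 = 0.88642418·0.072224803 = 0.064021812.

0.06402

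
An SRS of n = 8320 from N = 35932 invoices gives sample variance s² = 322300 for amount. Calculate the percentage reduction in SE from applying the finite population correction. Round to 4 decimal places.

f = n/N = 8320/35932 = 0.23154848.
SE_no-fpc = √(s²/n) = 6.2239843; SE_fpc = √((1−f)s²/n) = 5.4560297.
Ratio = √(1−f) = 0.87661367. Reduction = 100·(1 − 0.87661367) = 12.3386%.

12.3386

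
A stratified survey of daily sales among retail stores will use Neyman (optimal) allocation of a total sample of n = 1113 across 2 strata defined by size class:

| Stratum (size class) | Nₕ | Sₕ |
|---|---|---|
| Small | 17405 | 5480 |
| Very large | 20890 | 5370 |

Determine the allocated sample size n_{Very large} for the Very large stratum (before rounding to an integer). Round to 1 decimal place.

Neyman allocation: nₕ = n·NₕSₕ / Σⱼ NⱼSⱼ.
Σ NⱼSⱼ = 17405·5480 + 20890·5370 = 2.075587 × 10^8.
n_{Very large} = 1113·20890·5370 / (2.075587 × 10^8) = 601.5.

601.5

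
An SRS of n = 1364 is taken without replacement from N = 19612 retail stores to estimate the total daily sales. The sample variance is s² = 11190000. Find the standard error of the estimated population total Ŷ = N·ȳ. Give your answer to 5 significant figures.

Var(Ŷ) = N²·Var(ȳ) = N²·(1 − n/N)·s²/n.
f = 1364/19612 = 0.06954926; Var(ȳ) = 0.93045074·11190000/1364 = 7633.2433.
Var(Ŷ) = 19612² · 7633.2433 = 2.9359785 × 10^12.
SE(Ŷ) = √(2.9359785 × 10^12) = 1.7135 × 10^6.

1.7135 × 10^6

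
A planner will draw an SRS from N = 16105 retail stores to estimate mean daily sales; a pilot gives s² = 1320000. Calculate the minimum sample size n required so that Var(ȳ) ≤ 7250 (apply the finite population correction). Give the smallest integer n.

181

Without fpc, n₀ = s²/D = 1320000/7250 = 182.0690.
With fpc, (1 − n/N)·s²/n ≤ D requires n ≥ n₀/(1 + n₀/N) = 182.0690/(1 + 182.0690/16105) = 180.0337.
Rounding up, n = 181.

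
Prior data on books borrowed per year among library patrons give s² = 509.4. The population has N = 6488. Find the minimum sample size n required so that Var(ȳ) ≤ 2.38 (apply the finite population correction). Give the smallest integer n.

Without fpc, n₀ = s²/D = 509.4/2.38 = 214.0336.
With fpc, (1 − n/N)·s²/n ≤ D requires n ≥ n₀/(1 + n₀/N) = 214.0336/(1 + 214.0336/6488) = 207.1983.
Rounding up, n = 208.

208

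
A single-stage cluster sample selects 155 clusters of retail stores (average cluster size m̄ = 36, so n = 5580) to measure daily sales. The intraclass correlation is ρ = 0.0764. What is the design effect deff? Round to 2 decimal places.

3.67

deff = 1 + (36 − 1)·0.0764 = 1 + 2.674 = 3.674.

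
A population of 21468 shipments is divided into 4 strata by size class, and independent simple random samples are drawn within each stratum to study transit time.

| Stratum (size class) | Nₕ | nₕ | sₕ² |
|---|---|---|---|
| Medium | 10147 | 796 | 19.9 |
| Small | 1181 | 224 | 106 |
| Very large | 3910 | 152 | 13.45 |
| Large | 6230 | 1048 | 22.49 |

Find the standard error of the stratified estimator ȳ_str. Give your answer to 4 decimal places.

Var(ȳ_str) = Σₕ Wₕ²(1 − fₕ)sₕ²/nₕ with Wₕ = Nₕ/N, N = 21468.
Medium: Wₕ = 0.47265698; term = 0.47265698²·(1 − 0.07844683)·19.9/796 = 0.0051469809.
Small: Wₕ = 0.05501211; term = 0.05501211²·(1 − 0.18966977)·106/224 = 0.0011604769.
Very large: Wₕ = 0.18213154; term = 0.18213154²·(1 − 0.03887468)·13.45/152 = 0.0028211687.
Large: Wₕ = 0.29019937; term = 0.29019937²·(1 − 0.16821830)·22.49/1048 = 0.0015032474.
Sum = 0.010631874.
SE = √(0.010631874) = 0.1031.

0.1031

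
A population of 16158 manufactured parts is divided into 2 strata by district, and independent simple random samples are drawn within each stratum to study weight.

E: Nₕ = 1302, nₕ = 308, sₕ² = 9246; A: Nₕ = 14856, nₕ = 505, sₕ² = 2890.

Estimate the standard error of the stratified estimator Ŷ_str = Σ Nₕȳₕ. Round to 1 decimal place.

35481.5

Var(Ŷ_str) = Σₕ Nₕ²(1 − fₕ)sₕ²/nₕ.
E: 1302²·(1 − 308/1302)·9246/308 = 3.8850851 × 10^7.
A: 14856²·(1 − 505/14856)·2890/505 = 1.2200862 × 10^9.
Sum = 1.2589371 × 10^9.
SE = √(1.2589371 × 10^9) = 35481.5.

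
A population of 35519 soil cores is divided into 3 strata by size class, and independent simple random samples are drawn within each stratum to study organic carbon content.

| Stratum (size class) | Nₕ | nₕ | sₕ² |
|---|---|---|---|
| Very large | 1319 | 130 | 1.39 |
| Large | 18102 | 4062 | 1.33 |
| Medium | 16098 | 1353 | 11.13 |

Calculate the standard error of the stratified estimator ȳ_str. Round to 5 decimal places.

Var(ȳ_str) = Σₕ Wₕ²(1 − fₕ)sₕ²/nₕ with Wₕ = Nₕ/N, N = 35519.
Very large: Wₕ = 0.03713505; term = 0.03713505²·(1 − 0.09855951)·1.39/130 = 1.3291581 × 10^-5.
Large: Wₕ = 0.50964273; term = 0.50964273²·(1 − 0.22439509)·1.33/4062 = 6.5960499 × 10^-5.
Medium: Wₕ = 0.45322222; term = 0.45322222²·(1 − 0.08404771)·11.13/1353 = 0.0015477208.
Sum = 0.0016269729.
SE = √(0.0016269729) = 0.04034.

0.04034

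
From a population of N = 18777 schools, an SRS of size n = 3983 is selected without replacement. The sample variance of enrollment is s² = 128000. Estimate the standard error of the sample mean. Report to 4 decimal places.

Under SRS without replacement, Var(ȳ) = (1 − f)·s²/n with f = n/N = 3983/18777 = 0.21212121.
Var(ȳ) = (1 − 0.21212121)·128000/3983 = 0.78787879·32.13658 = 25.31973.
SE(ȳ) = √(25.31973) = 5.0319.

5.0319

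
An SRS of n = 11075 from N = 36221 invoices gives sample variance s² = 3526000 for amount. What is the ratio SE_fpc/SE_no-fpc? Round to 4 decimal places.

0.8332

f = n/N = 11075/36221 = 0.30576185.
SE_no-fpc = √(s²/n) = 17.843058; SE_fpc = √((1−f)s²/n) = 14.867006.
Ratio = √(1−f) = 0.83320955.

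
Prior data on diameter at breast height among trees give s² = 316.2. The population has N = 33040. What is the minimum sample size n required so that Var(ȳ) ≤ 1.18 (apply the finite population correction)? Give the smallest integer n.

Without fpc, n₀ = s²/D = 316.2/1.18 = 267.9661.
With fpc, (1 − n/N)·s²/n ≤ D requires n ≥ n₀/(1 + n₀/N) = 267.9661/(1 + 267.9661/33040) = 265.8103.
Rounding up, n = 266.

266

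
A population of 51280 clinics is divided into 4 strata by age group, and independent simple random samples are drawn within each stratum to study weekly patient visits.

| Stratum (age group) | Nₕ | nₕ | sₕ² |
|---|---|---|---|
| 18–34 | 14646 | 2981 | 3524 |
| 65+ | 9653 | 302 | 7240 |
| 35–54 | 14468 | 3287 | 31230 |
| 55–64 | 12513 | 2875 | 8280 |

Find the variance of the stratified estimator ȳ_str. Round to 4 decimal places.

1.6163

Var(ȳ_str) = Σₕ Wₕ²(1 − fₕ)sₕ²/nₕ with Wₕ = Nₕ/N, N = 51280.
18–34: Wₕ = 0.28560842; term = 0.28560842²·(1 − 0.20353680)·3524/2981 = 0.076803615.
65+: Wₕ = 0.18824103; term = 0.18824103²·(1 − 0.03128561)·7240/302 = 0.82291685.
35–54: Wₕ = 0.28213729; term = 0.28213729²·(1 − 0.22719104)·31230/3287 = 0.58447427.
55–64: Wₕ = 0.24401326; term = 0.24401326²·(1 − 0.22976105)·8280/2875 = 0.13208236.
Sum = 1.6162771.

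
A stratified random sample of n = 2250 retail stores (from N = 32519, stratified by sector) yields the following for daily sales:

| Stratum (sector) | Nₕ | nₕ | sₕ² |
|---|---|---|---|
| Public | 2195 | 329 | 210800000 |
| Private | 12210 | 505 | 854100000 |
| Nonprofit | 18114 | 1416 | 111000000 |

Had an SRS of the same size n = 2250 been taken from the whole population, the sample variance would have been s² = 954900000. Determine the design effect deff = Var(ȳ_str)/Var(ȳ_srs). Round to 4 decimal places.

Var(ȳ_str) = Σ Wₕ²(1−fₕ)sₕ²/nₕ with Wₕ = Nₕ/32519:
  Public: (2195/32519)²·(1−329/2195)·210800000/329 = 2481.6842
  Private: (12210/32519)²·(1−505/12210)·854100000/505 = 228575.7
  Nonprofit: (18114/32519)²·(1−1416/18114)·111000000/1416 = 22421.475
  → Var(ȳ_str) = 253478.86.
Var(ȳ_srs) = (1 − 2250/32519)·954900000/2250 = 395035.63.
deff = 253478.86 / 395035.63 = 0.6417.

0.6417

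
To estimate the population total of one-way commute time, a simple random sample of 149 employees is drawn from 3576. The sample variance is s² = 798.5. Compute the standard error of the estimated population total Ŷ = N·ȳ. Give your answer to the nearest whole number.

8104

Var(Ŷ) = N²·Var(ȳ) = N²·(1 − n/N)·s²/n.
f = 149/3576 = 0.04166667; Var(ȳ) = 0.95833333·798.5/149 = 5.1357662.
Var(Ŷ) = 3576² · 5.1357662 = 6.5675028 × 10^7.
SE(Ŷ) = √(6.5675028 × 10^7) = 8104.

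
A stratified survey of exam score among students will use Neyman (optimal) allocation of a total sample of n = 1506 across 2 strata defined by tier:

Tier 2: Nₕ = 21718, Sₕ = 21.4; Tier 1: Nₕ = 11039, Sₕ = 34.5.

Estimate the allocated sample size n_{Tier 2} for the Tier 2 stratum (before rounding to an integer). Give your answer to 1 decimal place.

827.7

Neyman allocation: nₕ = n·NₕSₕ / Σⱼ NⱼSⱼ.
Σ NⱼSⱼ = 21718·21.4 + 11039·34.5 = 845610.7.
n_{Tier 2} = 1506·21718·21.4 / 845610.7 = 827.7.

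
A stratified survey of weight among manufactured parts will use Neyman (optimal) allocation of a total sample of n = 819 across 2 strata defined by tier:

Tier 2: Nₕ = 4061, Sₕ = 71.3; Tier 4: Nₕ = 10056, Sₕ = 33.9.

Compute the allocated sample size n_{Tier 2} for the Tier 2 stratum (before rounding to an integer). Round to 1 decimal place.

Neyman allocation: nₕ = n·NₕSₕ / Σⱼ NⱼSⱼ.
Σ NⱼSⱼ = 4061·71.3 + 10056·33.9 = 630447.7.
n_{Tier 2} = 819·4061·71.3 / 630447.7 = 376.1.

376.1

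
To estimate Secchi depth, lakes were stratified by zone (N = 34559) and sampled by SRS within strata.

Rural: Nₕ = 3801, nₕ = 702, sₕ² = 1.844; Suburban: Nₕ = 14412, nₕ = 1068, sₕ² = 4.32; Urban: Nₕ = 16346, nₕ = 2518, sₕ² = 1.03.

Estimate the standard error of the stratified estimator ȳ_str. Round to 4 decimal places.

Var(ȳ_str) = Σₕ Wₕ²(1 − fₕ)sₕ²/nₕ with Wₕ = Nₕ/N, N = 34559.
Rural: Wₕ = 0.10998582; term = 0.10998582²·(1 − 0.18468824)·1.844/702 = 2.5907226 × 10^-5.
Suburban: Wₕ = 0.41702596; term = 0.41702596²·(1 − 0.07410491)·4.32/1068 = 6.5132905 × 10^-4.
Urban: Wₕ = 0.47298822; term = 0.47298822²·(1 − 0.15404380)·1.03/2518 = 7.7415876 × 10^-5.
Sum = 7.5465215 × 10^-4.
SE = √(7.5465215 × 10^-4) = 0.0275.

0.0275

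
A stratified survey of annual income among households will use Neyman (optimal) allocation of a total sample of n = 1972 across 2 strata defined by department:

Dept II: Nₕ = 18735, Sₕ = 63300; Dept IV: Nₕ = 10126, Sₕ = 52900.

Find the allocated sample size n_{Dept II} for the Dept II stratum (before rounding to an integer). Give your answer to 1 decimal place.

1358.4

Neyman allocation: nₕ = n·NₕSₕ / Σⱼ NⱼSⱼ.
Σ NⱼSⱼ = 18735·63300 + 10126·52900 = 1.7215909 × 10^9.
n_{Dept II} = 1972·18735·63300 / (1.7215909 × 10^9) = 1358.4.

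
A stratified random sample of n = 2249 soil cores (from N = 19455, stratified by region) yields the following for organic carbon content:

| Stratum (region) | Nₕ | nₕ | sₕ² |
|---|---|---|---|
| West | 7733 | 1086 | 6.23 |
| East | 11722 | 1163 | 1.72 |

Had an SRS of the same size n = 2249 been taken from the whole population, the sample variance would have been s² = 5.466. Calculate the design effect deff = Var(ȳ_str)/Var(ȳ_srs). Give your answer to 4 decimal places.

Var(ȳ_str) = Σ Wₕ²(1−fₕ)sₕ²/nₕ with Wₕ = Nₕ/19455:
  West: (7733/19455)²·(1−1086/7733)·6.23/1086 = 7.7905737 × 10^-4
  East: (11722/19455)²·(1−1163/11722)·1.72/1163 = 4.8362726 × 10^-4
  → Var(ȳ_str) = 0.0012626846.
Var(ȳ_srs) = (1 − 2249/19455)·5.466/2249 = 0.0021494575.
deff = 0.0012626846 / 0.0021494575 = 0.5874.

0.5874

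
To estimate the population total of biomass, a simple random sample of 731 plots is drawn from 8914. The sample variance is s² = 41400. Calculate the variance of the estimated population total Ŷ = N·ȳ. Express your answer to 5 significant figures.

Var(Ŷ) = N²·Var(ȳ) = N²·(1 − n/N)·s²/n.
f = 731/8914 = 0.08200583; Var(ȳ) = 0.91799417·41400/731 = 51.990367.
Var(Ŷ) = 8914² · 51.990367 = 4.1311232 × 10^9.

4.1311 × 10^9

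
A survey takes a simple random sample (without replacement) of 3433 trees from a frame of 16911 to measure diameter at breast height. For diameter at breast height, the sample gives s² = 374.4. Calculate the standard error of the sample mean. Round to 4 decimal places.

0.2948

Under SRS without replacement, Var(ȳ) = (1 − f)·s²/n with f = n/N = 3433/16911 = 0.20300396.
Var(ȳ) = (1 − 0.20300396)·374.4/3433 = 0.79699604·0.10905913 = 0.086919696.
SE(ȳ) = √(0.086919696) = 0.2948.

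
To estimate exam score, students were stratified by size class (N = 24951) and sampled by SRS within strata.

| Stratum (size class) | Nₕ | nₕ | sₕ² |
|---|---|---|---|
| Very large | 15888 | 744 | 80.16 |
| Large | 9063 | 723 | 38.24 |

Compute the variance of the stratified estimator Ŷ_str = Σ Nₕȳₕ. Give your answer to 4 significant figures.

2.992 × 10^7

Var(Ŷ_str) = Σₕ Nₕ²(1 − fₕ)sₕ²/nₕ.
Very large: 15888²·(1 − 744/15888)·80.16/744 = 2.5923558 × 10^7.
Large: 9063²·(1 − 723/9063)·38.24/723 = 3.9977683 × 10^6.
Sum = 2.9921326 × 10^7.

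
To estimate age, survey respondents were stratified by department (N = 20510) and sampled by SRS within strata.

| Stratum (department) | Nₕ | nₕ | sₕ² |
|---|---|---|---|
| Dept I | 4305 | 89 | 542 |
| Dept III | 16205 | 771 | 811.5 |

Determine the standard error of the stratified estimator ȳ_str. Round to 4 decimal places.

0.9426

Var(ȳ_str) = Σₕ Wₕ²(1 − fₕ)sₕ²/nₕ with Wₕ = Nₕ/N, N = 20510.
Dept I: Wₕ = 0.20989761; term = 0.20989761²·(1 − 0.02067364)·542/89 = 0.26275544.
Dept III: Wₕ = 0.79010239; term = 0.79010239²·(1 − 0.04757791)·811.5/771 = 0.6257925.
Sum = 0.88854794.
SE = √(0.88854794) = 0.9426.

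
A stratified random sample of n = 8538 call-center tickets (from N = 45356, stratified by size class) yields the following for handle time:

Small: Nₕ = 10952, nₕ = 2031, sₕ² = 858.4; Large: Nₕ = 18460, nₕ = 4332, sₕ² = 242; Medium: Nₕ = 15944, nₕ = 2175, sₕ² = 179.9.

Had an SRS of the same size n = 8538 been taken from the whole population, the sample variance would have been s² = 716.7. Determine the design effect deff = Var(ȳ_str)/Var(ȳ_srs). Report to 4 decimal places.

0.5281

Var(ȳ_str) = Σ Wₕ²(1−fₕ)sₕ²/nₕ with Wₕ = Nₕ/45356:
  Small: (10952/45356)²·(1−2031/10952)·858.4/2031 = 0.02007323
  Large: (18460/45356)²·(1−4332/18460)·242/4332 = 0.0070822264
  Medium: (15944/45356)²·(1−2175/15944)·179.9/2175 = 0.0088267758
  → Var(ȳ_str) = 0.035982232.
Var(ȳ_srs) = (1 − 8538/45356)·716.7/8538 = 0.068140717.
deff = 0.035982232 / 0.068140717 = 0.5281.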